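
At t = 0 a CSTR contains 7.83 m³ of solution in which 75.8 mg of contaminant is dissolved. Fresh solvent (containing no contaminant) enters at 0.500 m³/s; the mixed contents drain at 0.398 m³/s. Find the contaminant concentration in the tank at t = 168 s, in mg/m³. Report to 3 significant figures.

0.0329 mg/m³

Let m(t) be the amount of contaminant. Volume: V(t) = V₀ + (Q_in − Q_out) t = 7.83 + 0.10200 t; V(168) = 24.966 m³.
Species balance (pure solvent in): dm/dt = −Q_out · m/V(t).
dm/m = −Q_out dt/(V₀ + 0.10200 t); integrating gives ln(m/m₀) = −(Q_out/(Q_in−Q_out)) ln(V/V₀).
m = m₀ (V₀/V)^(Q_out/(Q_in−Q_out)) = 75.8 × (7.83/24.966)^(3.9020) = 0.82166 mg.
C = m/V = 0.82166/24.966 = 0.032911 mg/m³.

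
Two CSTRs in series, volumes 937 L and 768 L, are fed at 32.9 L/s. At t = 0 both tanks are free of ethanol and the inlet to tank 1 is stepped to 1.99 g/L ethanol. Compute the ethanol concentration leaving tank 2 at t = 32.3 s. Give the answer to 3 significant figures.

0.707 g/L

Each tank obeys Vᵢ dCᵢ/dt = Q(Cᵢ₋₁ − Cᵢ), so τᵢ = Vᵢ/Q.
τ₁ = 937/32.9 = 28.480 s; τ₂ = 768/32.9 = 23.343 s.
Tank 1: C₁ = C_in(1 − e^(−t/τ₁)). Tank 2 (τ₁ ≠ τ₂): C₂ = C_in[1 − (τ₁ e^(−t/τ₁) − τ₂ e^(−t/τ₂))/(τ₁ − τ₂)].
At t = 32.3: e^(−t/τ₁) = 0.32171, e^(−t/τ₂) = 0.25065.
C₂ = 1.99·[1 − (28.480·0.32171 − 23.343·0.25065)/(5.1368)] = 1.99·0.35541 = 0.70726 g/L.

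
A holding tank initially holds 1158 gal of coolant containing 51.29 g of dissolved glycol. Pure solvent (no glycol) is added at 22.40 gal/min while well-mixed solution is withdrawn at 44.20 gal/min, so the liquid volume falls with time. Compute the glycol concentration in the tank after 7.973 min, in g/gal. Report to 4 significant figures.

Total volume: dV/dt = Q_in − Q_out = -21.8000 gal/min, so V(t) = 1158 − 21.8000 t and V(7.973) = 984.189 gal.
Species balance (pure solvent in): dm/dt = −Q_out · m/V(t).
dm/m = −Q_out dt/(V₀ − 21.8000 t); integrating gives ln(m/m₀) = −(Q_out/(Q_in−Q_out)) ln(V/V₀).
m = m₀ (V₀/V)^(Q_out/(Q_in−Q_out)) = 51.29 × (1158/984.189)^(-2.02752) = 36.8832 g.
C = m/V = 36.8832/984.189 = 0.0374757 g/gal.

0.03748 g/gal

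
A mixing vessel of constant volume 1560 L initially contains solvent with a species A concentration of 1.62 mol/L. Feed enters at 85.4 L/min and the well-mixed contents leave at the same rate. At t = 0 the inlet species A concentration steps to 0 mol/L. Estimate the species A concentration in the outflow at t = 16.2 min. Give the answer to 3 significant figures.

Transient balance on the dissolved component: V dC/dt = Q(C_in − C).
Rewrite as dC/dt + C/τ = C_in/τ, τ = V/Q = 18.267 min.
This is linear first-order; C(t) = C_in + (C₀ − C_in) e^(−t/τ).
C(16.2) = 0 + (1.62 − 0)·e^(−16.2/18.267) = 0 + (1.6200)·0.41195 = 0.66736 mol/L.

0.667 mol/L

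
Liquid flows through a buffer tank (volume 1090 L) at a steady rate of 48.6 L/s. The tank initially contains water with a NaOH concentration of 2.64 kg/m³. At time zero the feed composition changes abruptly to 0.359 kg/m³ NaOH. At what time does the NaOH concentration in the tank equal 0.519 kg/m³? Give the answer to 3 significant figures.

59.6 s

Transient balance on the dissolved component: V dC/dt = Q(C_in − C), so τ = V/Q = 22.428 s.
C(t) = C_in + (C₀ − C_in) e^(−t/τ). Set C = 0.519 and solve for t:
e^(−t/τ) = (C − C_in)/(C₀ − C_in) = (0.519 − 0.359)/(2.64 − 0.359) = 0.070145
t = −τ ln(…) = 22.428 × 2.6572 = 59.596 s.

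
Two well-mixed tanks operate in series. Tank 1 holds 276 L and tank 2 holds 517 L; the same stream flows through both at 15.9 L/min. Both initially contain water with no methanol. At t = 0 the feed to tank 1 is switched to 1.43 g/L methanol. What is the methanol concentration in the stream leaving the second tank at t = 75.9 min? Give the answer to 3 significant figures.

Time constants: τᵢ = Vᵢ/Q for each well-mixed tank.
τ₁ = 276/15.9 = 17.358 min; τ₂ = 517/15.9 = 32.516 min.
Tank 1: C₁ = C_in(1 − e^(−t/τ₁)). Tank 2 (τ₁ ≠ τ₂): C₂ = C_in[1 − (τ₁ e^(−t/τ₁) − τ₂ e^(−t/τ₂))/(τ₁ − τ₂)].
At t = 75.9: e^(−t/τ₁) = 0.012620, e^(−t/τ₂) = 0.096883.
C₂ = 1.43·[1 − (17.358·0.012620 − 32.516·0.096883)/(-15.157)] = 1.43·0.80662 = 1.1535 g/L.

1.15 g/L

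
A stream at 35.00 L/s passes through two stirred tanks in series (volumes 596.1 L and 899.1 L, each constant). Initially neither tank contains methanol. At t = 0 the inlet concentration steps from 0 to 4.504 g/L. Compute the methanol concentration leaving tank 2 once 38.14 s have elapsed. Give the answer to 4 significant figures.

2.420 g/L

Species balance on tank i: dCᵢ/dt = (Cᵢ₋₁ − Cᵢ)/τᵢ with τᵢ = Vᵢ/Q.
τ₁ = 596.1/35.00 = 17.0314 s; τ₂ = 899.1/35.00 = 25.6886 s.
Tank 1: C₁ = C_in(1 − e^(−t/τ₁)). Tank 2 (τ₁ ≠ τ₂): C₂ = C_in[1 − (τ₁ e^(−t/τ₁) − τ₂ e^(−t/τ₂))/(τ₁ − τ₂)].
At t = 38.14: e^(−t/τ₁) = 0.106524, e^(−t/τ₂) = 0.226569.
C₂ = 4.504·[1 − (17.0314·0.106524 − 25.6886·0.226569)/(-8.65714)] = 4.504·0.537263 = 2.41983 g/L.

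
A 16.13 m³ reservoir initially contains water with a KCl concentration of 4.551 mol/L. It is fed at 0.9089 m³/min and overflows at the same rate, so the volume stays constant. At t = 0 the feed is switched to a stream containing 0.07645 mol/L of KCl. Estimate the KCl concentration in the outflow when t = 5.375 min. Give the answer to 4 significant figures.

3.382 mol/L

Unsteady species balance (constant V, well mixed): V dC/dt = Q(C_in − C).
So dC/dt = (C_in − C)/τ with τ = V/Q = 16.13/0.9089 = 17.7467 min.
This is linear first-order; C(t) = C_in + (C₀ − C_in) e^(−t/τ).
C(5.375) = 0.07645 + (4.551 − 0.07645)·e^(−5.375/17.7467) = 0.07645 + (4.47455)·0.738693 = 3.38177 mol/L.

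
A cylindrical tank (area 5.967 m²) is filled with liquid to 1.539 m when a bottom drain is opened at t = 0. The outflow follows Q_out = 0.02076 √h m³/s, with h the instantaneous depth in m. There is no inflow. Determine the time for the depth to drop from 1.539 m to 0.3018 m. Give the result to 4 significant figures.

With no inflow, A dh/dt = −0.02076 √h.
This is separable: 2 d(√h)/dt = −0.02076/A, so √h = √h₀ − (0.02076/(2A)) t.
t = 2A(√h₀ − √h)/0.02076 = 2·5.967·(√1.539 − √0.3018)/0.02076
  = 11.9340 × (1.24056 − 0.549363) / 0.02076 = 397.341 s.

397.3 s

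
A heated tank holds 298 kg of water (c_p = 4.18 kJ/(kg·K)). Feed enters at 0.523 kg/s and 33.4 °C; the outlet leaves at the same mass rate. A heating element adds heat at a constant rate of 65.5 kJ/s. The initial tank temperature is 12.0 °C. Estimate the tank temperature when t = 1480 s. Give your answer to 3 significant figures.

Heat balance on the well-mixed liquid: M c_p dT/dt = ṁ c_p (T_in − T) + 65.5.
τ = M/ṁ = 569.79 s; T_ss = T_in + Q̇/(ṁ c_p) = 33.4 + 65.5/(0.523·4.18) = 63.361 °C.
This is linear first-order; T(t) = T_ss + (T₀ − T_ss) e^(−t/τ).
T(1480) = 63.361 + (-51.361)·e^(−1480/569.79) = 63.361 + (-51.361)·0.074463 = 59.537 °C.

59.5 °C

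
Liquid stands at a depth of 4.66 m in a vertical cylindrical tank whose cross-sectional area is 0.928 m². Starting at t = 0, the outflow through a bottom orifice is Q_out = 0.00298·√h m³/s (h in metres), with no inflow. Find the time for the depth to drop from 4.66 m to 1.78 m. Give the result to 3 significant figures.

A dh/dt = −Q_out = −0.00298 √h.
This is separable: 2 d(√h)/dt = −0.00298/A, so √h = √h₀ − (0.00298/(2A)) t.
t = 2A(√h₀ − √h)/0.00298 = 2·0.928·(√4.66 − √1.78)/0.00298
  = 1.8560 × (2.1587 − 1.3342) / 0.00298 = 513.54 s.

514 s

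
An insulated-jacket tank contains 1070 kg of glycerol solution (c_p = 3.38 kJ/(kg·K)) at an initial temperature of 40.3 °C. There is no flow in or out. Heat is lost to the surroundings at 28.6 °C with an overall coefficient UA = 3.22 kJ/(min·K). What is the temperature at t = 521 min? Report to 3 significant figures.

36.0 °C

Unsteady energy balance on the tank contents: M c_p dT/dt = −UA(T − T_amb).
dT/dt = (T_ss − T)/τ with T_ss = T_amb = 28.600 °C, τ = M c_p/UA = 1070·3.38/3.22 = 1123.2 min.
Solution: T(t) = T_ss + (T₀ − T_ss) e^(−t/τ).
T(521) = 28.600 + (11.700)·0.62885 = 35.958 °C.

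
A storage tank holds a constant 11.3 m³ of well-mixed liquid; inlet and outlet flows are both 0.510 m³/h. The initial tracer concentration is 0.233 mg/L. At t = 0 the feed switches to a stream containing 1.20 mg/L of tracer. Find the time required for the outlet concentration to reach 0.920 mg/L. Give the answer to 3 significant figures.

Unsteady species balance (constant V, well mixed): V dC/dt = Q(C_in − C), so τ = V/Q = 22.157 h.
C(t) = C_in + (C₀ − C_in) e^(−t/τ). Set C = 0.920 and solve for t:
e^(−t/τ) = (C − C_in)/(C₀ − C_in) = (0.920 − 1.20)/(0.233 − 1.20) = 0.28956
t = −τ ln(…) = 22.157 × 1.2394 = 27.461 h.

27.5 h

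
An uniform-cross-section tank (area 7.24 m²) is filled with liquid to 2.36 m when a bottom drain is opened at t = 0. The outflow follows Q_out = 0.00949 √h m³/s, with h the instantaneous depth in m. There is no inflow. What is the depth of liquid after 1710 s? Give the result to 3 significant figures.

0.173 m

Volume balance on the tank: A dh/dt = −0.00949 √h.
Separate and integrate: 2(√h − √h₀) = −(0.00949/A) t.
√h = √2.36 − 0.00949·1710/(2·7.24) = 1.5362 − 1.1207 = 0.41552.
h = 0.41552² = 0.17266 m.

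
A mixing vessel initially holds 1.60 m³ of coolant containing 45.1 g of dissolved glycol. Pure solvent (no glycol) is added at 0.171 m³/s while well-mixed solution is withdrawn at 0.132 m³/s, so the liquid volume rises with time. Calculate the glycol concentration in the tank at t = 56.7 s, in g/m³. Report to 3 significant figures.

0.627 g/m³

Let m(t) be the amount of glycol. Volume: V(t) = V₀ + (Q_in − Q_out) t = 1.60 + 0.039000 t; V(56.7) = 3.8113 m³.
Species balance (pure solvent in): dm/dt = −Q_out · m/V(t).
Separate: dm/m = −Q_out dt/V(t) ⇒ ln(m/m₀) = −(Q_out/(Q_in−Q_out)) ln(V/V₀).
m = m₀ (V₀/V)^(Q_out/(Q_in−Q_out)) = 45.1 × (1.60/3.8113)^(3.3846) = 2.3897 g.
C = m/V = 2.3897/3.8113 = 0.62699 g/m³.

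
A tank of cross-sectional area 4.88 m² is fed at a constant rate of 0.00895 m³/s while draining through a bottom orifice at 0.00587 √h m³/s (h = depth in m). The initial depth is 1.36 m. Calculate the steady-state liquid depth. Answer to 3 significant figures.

Level balance: A dh/dt = 0.00895 − 0.00587 √h. Setting dh/dt = 0:
Q_in = 0.00587 √h_ss ⇒ √h_ss = 0.00895/0.00587 = 1.5247.
h_ss = 1.5247² = 2.3247 m. (Since h₀ = 1.36 m < h_ss, the level will rise toward this value.)

2.32 m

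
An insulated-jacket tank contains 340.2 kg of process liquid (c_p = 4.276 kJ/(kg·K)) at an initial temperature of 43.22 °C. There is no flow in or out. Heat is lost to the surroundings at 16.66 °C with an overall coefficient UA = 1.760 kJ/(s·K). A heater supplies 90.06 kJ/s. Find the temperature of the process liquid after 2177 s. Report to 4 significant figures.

66.06 °C

Lumped-capacitance energy balance: M c_p dT/dt = UA(T_amb − T) + Q̇.
dT/dt = (T_ss − T)/τ with T_ss = T_amb + Q̇/UA = 16.66 + 90.06/1.760 = 67.8305 °C, τ = M c_p/UA = 340.2·4.276/1.760 = 826.531 s.
Integrating: T(t) = T_ss + (T₀ − T_ss) e^(−t/τ).
T(2177) = 67.8305 + (-24.6105)·0.0717980 = 66.0635 °C.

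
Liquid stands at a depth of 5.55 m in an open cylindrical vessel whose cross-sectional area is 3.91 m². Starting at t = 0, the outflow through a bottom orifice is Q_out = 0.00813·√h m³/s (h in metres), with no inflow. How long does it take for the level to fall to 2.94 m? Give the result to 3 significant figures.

A dh/dt = −Q_out = −0.00813 √h.
Separate and integrate: 2(√h − √h₀) = −(0.00813/A) t.
t = 2A(√h₀ − √h)/0.00813 = 2·3.91·(√5.55 − √2.94)/0.00813
  = 7.8200 × (2.3558 − 1.7146) / 0.00813 = 616.75 s.

617 s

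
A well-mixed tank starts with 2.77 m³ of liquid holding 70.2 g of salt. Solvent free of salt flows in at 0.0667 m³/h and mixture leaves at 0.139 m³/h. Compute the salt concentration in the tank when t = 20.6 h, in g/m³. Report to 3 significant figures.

12.4 g/m³

Total volume: dV/dt = Q_in − Q_out = -0.072300 m³/h, so V(t) = 2.77 − 0.072300 t and V(20.6) = 1.2806 m³.
Species balance (pure solvent in): dm/dt = −Q_out · m/V(t).
Separate: dm/m = −Q_out dt/V(t) ⇒ ln(m/m₀) = −(Q_out/(Q_in−Q_out)) ln(V/V₀).
m = m₀ (V₀/V)^(Q_out/(Q_in−Q_out)) = 70.2 × (2.77/1.2806)^(-1.9225) = 15.928 g.
C = m/V = 15.928/1.2806 = 12.438 g/m³.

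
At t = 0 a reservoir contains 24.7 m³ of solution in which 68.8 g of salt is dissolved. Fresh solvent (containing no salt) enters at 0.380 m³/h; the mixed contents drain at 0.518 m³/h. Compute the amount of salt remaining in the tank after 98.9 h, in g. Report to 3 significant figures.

3.36 g

Total volume: dV/dt = Q_in − Q_out = -0.13800 m³/h, so V(t) = 24.7 − 0.13800 t and V(98.9) = 11.052 m³.
Species balance (pure solvent in): dm/dt = −Q_out · m/V(t).
Separate: dm/m = −Q_out dt/V(t) ⇒ ln(m/m₀) = −(Q_out/(Q_in−Q_out)) ln(V/V₀).
m = m₀ (V₀/V)^(Q_out/(Q_in−Q_out)) = 68.8 × (24.7/11.052)^(-3.7536) = 3.3619 g.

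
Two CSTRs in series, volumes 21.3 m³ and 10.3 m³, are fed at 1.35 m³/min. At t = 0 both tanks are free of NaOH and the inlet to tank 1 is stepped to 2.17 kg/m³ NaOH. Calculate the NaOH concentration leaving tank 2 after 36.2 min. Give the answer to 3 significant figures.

Time constants: τᵢ = Vᵢ/Q for each well-mixed tank.
τ₁ = 21.3/1.35 = 15.778 min; τ₂ = 10.3/1.35 = 7.6296 min.
Solving the cascade with C₁(0)=C₂(0)=0 gives C₂(t) = C_in[1 − (τ₁ e^(−t/τ₁) − τ₂ e^(−t/τ₂))/(τ₁ − τ₂)].
At t = 36.2: e^(−t/τ₁) = 0.10083, e^(−t/τ₂) = 0.0086980.
C₂ = 2.17·[1 − (15.778·0.10083 − 7.6296·0.0086980)/(8.1481)] = 2.17·0.81291 = 1.7640 kg/m³.

1.76 kg/m³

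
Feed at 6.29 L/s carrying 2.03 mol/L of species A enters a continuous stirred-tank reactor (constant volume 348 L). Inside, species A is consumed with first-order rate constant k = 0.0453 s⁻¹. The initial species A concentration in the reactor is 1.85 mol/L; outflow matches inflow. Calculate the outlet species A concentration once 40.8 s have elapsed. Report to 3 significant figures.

0.675 mol/L

V dC/dt = Q(C_in − C) − k V C.
This is linear with rate a = Q/V + k = 0.063375 s⁻¹.
C_ss = Q C_in/(Q + kV) = 0.57896 mol/L; C(t) = C_ss + (C₀ − C_ss) e^(−a t).
C(40.8) = 0.57896 + (1.2710)·e^(−0.063375·40.8) = 0.57896 + (1.2710)·0.075344 = 0.67473 mol/L.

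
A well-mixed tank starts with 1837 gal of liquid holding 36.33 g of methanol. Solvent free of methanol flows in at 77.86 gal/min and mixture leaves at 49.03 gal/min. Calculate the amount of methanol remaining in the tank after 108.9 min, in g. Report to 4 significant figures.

6.671 g

Total volume: dV/dt = Q_in − Q_out = 28.8300 gal/min, so V(t) = 1837 + 28.8300 t and V(108.9) = 4976.59 gal.
Species balance (pure solvent in): dm/dt = −Q_out · m/V(t).
dm/m = −Q_out dt/(V₀ + 28.8300 t); integrating gives ln(m/m₀) = −(Q_out/(Q_in−Q_out)) ln(V/V₀).
m = m₀ (V₀/V)^(Q_out/(Q_in−Q_out)) = 36.33 × (1837/4976.59)^(1.70066) = 6.67086 g.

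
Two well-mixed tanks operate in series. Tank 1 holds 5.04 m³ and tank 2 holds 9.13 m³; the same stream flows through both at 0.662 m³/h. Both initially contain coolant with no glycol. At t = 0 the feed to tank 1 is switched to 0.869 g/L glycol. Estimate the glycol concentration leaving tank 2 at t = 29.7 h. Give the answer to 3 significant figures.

0.665 g/L

Each tank obeys Vᵢ dCᵢ/dt = Q(Cᵢ₋₁ − Cᵢ), so τᵢ = Vᵢ/Q.
τ₁ = 5.04/0.662 = 7.6133 h; τ₂ = 9.13/0.662 = 13.792 h.
Tank 1: C₁ = C_in(1 − e^(−t/τ₁)). Tank 2 (τ₁ ≠ τ₂): C₂ = C_in[1 − (τ₁ e^(−t/τ₁) − τ₂ e^(−t/τ₂))/(τ₁ − τ₂)].
At t = 29.7: e^(−t/τ₁) = 0.020220, e^(−t/τ₂) = 0.11608.
C₂ = 0.869·[1 − (7.6133·0.020220 − 13.792·0.11608)/(-6.1782)] = 0.869·0.76580 = 0.66548 g/L.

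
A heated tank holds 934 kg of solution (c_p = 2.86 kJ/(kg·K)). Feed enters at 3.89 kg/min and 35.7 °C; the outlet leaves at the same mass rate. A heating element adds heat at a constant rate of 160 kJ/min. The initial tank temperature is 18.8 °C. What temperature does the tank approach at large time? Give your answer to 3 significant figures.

50.1 °C

M c_p dT/dt = ṁ c_p (T_in − T) + Q̇.
At steady state dT/dt = 0 ⇒ T_ss = T_in + Q̇/(ṁ c_p) = 35.7 + 160/(3.89·2.86) = 50.082 °C.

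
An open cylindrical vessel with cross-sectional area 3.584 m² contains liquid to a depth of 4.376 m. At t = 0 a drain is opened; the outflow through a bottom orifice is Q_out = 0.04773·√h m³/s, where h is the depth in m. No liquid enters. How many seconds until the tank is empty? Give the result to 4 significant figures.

314.2 s

A dh/dt = −Q_out = −0.04773 √h.
This is separable: 2 d(√h)/dt = −0.04773/A, so √h = √h₀ − (0.04773/(2A)) t.
Set h = 0: 2√h₀ = (0.04773/A) t_empty ⇒ t_empty = 2A√h₀/0.04773.
t_empty = 2·3.584·√4.376/0.04773 = 7.16800·2.09189/0.04773 = 314.156 s.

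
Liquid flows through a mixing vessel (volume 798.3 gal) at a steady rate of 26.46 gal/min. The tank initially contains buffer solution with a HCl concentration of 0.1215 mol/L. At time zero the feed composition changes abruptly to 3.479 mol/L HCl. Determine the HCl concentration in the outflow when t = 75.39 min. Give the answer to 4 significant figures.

3.203 mol/L

Unsteady species balance (constant V, well mixed): V dC/dt = Q(C_in − C).
Time constant τ = V/Q = 798.3/26.46 = 30.1701 min.
This is linear first-order; C(t) = C_in + (C₀ − C_in) e^(−t/τ).
C(75.39) = 3.479 + (0.1215 − 3.479)·e^(−75.39/30.1701) = 3.479 + (-3.35750)·0.0821807 = 3.20308 mol/L.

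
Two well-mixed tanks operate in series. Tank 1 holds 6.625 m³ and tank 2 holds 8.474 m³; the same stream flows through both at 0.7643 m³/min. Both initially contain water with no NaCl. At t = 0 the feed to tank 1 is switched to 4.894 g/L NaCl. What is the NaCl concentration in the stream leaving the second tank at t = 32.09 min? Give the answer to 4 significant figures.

Time constants: τᵢ = Vᵢ/Q for each well-mixed tank.
τ₁ = 6.625/0.7643 = 8.66806 min; τ₂ = 8.474/0.7643 = 11.0873 min.
Solving the cascade with C₁(0)=C₂(0)=0 gives C₂(t) = C_in[1 − (τ₁ e^(−t/τ₁) − τ₂ e^(−t/τ₂))/(τ₁ − τ₂)].
At t = 32.09: e^(−t/τ₁) = 0.0246718, e^(−t/τ₂) = 0.0553372.
C₂ = 4.894·[1 − (8.66806·0.0246718 − 11.0873·0.0553372)/(-2.41921)] = 4.894·0.834788 = 4.08545 g/L.

4.085 g/L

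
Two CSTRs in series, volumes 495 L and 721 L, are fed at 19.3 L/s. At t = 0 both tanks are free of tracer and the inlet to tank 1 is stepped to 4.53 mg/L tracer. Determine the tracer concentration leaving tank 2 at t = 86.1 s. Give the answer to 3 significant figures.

3.43 mg/L

Each tank obeys Vᵢ dCᵢ/dt = Q(Cᵢ₋₁ − Cᵢ), so τᵢ = Vᵢ/Q.
τ₁ = 495/19.3 = 25.648 s; τ₂ = 721/19.3 = 37.358 s.
Solving the cascade with C₁(0)=C₂(0)=0 gives C₂(t) = C_in[1 − (τ₁ e^(−t/τ₁) − τ₂ e^(−t/τ₂))/(τ₁ − τ₂)].
At t = 86.1: e^(−t/τ₁) = 0.034839, e^(−t/τ₂) = 0.099783.
C₂ = 4.53·[1 − (25.648·0.034839 − 37.358·0.099783)/(-11.710)] = 4.53·0.75797 = 3.4336 mg/L.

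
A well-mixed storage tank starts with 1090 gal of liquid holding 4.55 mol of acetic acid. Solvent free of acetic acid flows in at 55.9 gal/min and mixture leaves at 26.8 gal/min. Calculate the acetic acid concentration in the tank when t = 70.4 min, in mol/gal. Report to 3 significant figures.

Total volume: dV/dt = Q_in − Q_out = 29.100 gal/min, so V(t) = 1090 + 29.100 t and V(70.4) = 3138.6 gal.
No acetic acid enters, so dm/dt = −Q_out · (m/V).
Separate: dm/m = −Q_out dt/V(t) ⇒ ln(m/m₀) = −(Q_out/(Q_in−Q_out)) ln(V/V₀).
m = m₀ (V₀/V)^(Q_out/(Q_in−Q_out)) = 4.55 × (1090/3138.6)^(0.92096) = 1.7179 mol.
C = m/V = 1.7179/3138.6 = 0.00054734 mol/gal.

0.000547 mol/gal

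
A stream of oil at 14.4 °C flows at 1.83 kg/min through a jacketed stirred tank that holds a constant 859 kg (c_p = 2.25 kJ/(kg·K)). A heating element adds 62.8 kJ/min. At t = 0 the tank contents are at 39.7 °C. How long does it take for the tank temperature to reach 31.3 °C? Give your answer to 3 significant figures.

849 min

Energy balance: M c_p dT/dt = ṁ c_p (T_in − T) + 62.8.
τ = M/ṁ = 469.40 min; T_ss = T_in + Q̇/(ṁ c_p) = 29.652 °C.
T(t) = T_ss + (T₀ − T_ss) e^(−t/τ). Set T = 31.3:
e^(−t/τ) = (31.3 − 29.652)/(39.7 − 29.652) = 0.16401
t = −469.40 · ln(0.16401) = 848.58 min.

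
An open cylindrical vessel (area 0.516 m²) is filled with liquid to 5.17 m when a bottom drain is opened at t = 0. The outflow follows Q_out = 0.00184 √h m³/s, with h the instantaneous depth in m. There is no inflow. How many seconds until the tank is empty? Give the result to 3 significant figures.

A dh/dt = −Q_out = −0.00184 √h.
This is separable: 2 d(√h)/dt = −0.00184/A, so √h = √h₀ − (0.00184/(2A)) t.
Tank is empty when √h = 0: t_empty = 2A√h₀/0.00184.
t_empty = 2·0.516·√5.17/0.00184 = 1.0320·2.2738/0.00184 = 1275.3 s.

1280 s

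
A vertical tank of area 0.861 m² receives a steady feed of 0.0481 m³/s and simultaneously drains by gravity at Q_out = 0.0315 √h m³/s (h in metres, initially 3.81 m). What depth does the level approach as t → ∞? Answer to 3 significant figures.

2.33 m

Level balance: A dh/dt = 0.0481 − 0.0315 √h. Setting dh/dt = 0:
Q_in = 0.0315 √h_ss ⇒ √h_ss = 0.0481/0.0315 = 1.5270.
h_ss = 1.5270² = 2.3317 m. (Since h₀ = 3.81 m > h_ss, the level will fall toward this value.)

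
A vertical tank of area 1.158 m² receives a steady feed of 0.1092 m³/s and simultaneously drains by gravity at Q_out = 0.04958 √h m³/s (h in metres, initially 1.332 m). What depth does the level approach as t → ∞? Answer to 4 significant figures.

Level balance: A dh/dt = 0.1092 − 0.04958 √h. Setting dh/dt = 0:
Q_in = 0.04958 √h_ss ⇒ √h_ss = 0.1092/0.04958 = 2.20250.
h_ss = 2.20250² = 4.85101 m. (Since h₀ = 1.332 m < h_ss, the level will rise toward this value.)

4.851 m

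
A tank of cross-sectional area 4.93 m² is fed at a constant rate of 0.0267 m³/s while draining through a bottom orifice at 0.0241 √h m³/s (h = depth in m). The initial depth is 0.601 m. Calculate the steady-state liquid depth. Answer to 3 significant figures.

Volume balance on the tank: A dh/dt = Q_in − 0.0241 √h. At steady state dh/dt = 0:
Q_in = 0.0241 √h_ss ⇒ √h_ss = 0.0267/0.0241 = 1.1079.
h_ss = 1.1079² = 1.2274 m. (Since h₀ = 0.601 m < h_ss, the level will rise toward this value.)

1.23 m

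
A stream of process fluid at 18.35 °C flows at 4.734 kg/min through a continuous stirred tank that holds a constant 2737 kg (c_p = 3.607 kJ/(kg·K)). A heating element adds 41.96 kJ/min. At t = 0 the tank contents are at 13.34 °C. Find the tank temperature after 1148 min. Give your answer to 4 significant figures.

19.78 °C

First-law balance (no shaft work): M c_p dT/dt = ṁ c_p (T_in − T) + 41.96.
τ = M/ṁ = 578.158 min; T_ss = T_in + Q̇/(ṁ c_p) = 18.35 + 41.96/(4.734·3.607) = 20.8073 °C.
Solution: T(t) = T_ss + (T₀ − T_ss) e^(−t/τ).
T(1148) = 20.8073 + (-7.46732)·e^(−1148/578.158) = 20.8073 + (-7.46732)·0.137296 = 19.7821 °C.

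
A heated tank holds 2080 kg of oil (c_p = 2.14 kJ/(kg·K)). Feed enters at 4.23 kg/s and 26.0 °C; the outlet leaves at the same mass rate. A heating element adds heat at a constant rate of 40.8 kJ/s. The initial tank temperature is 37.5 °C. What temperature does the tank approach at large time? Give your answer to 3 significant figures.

Energy balance: M c_p dT/dt = ṁ c_p (T_in − T) + 40.8.
At steady state dT/dt = 0 ⇒ T_ss = T_in + Q̇/(ṁ c_p) = 26.0 + 40.8/(4.23·2.14) = 30.507 °C.

30.5 °C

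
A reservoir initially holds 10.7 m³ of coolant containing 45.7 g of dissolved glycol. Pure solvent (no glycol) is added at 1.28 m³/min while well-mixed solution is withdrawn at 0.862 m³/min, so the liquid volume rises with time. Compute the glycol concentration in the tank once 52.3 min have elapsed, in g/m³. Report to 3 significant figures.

Total volume: dV/dt = Q_in − Q_out = 0.41800 m³/min, so V(t) = 10.7 + 0.41800 t and V(52.3) = 32.561 m³.
Species balance (pure solvent in): dm/dt = −Q_out · m/V(t).
dm/m = −Q_out dt/(V₀ + 0.41800 t); integrating gives ln(m/m₀) = −(Q_out/(Q_in−Q_out)) ln(V/V₀).
m = m₀ (V₀/V)^(Q_out/(Q_in−Q_out)) = 45.7 × (10.7/32.561)^(2.0622) = 4.6048 g.
C = m/V = 4.6048/32.561 = 0.14142 g/m³.

0.141 g/m³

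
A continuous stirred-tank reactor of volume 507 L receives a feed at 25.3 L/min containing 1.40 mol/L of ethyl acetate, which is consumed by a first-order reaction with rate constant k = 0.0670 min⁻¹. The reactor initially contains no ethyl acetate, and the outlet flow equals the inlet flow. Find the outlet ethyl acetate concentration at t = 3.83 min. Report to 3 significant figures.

0.216 mol/L

V dC/dt = Q(C_in − C) − k V C.
dC/dt = (Q/V) C_in − (Q/V + k) C; effective rate a = Q/V + k = 0.049901 + 0.0670 = 0.11690 min⁻¹.
C_ss = Q C_in/(Q + kV) = 0.59761 mol/L; C(t) = C_ss + (C₀ − C_ss) e^(−a t).
C(3.83) = 0.59761 + (-0.59761)·e^(−0.11690·3.83) = 0.59761 + (-0.59761)·0.63908 = 0.21569 mol/L.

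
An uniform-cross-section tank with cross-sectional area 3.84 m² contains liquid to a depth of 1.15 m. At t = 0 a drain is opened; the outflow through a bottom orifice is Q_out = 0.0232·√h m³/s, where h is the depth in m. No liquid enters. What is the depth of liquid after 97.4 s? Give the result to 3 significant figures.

A dh/dt = −Q_out = −0.0232 √h.
Separate and integrate: 2(√h − √h₀) = −(0.0232/A) t.
√h = √1.15 − 0.0232·97.4/(2·3.84) = 1.0724 − 0.29423 = 0.77815.
h = 0.77815² = 0.60552 m.

0.606 m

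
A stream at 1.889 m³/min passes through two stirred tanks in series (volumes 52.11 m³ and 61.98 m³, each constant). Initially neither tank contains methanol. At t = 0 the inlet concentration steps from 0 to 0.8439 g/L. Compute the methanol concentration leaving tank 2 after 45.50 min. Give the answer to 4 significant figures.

0.3758 g/L

Species balance on tank i: dCᵢ/dt = (Cᵢ₋₁ − Cᵢ)/τᵢ with τᵢ = Vᵢ/Q.
τ₁ = 52.11/1.889 = 27.5860 min; τ₂ = 61.98/1.889 = 32.8110 min.
Tank 1: C₁ = C_in(1 − e^(−t/τ₁)). Tank 2 (τ₁ ≠ τ₂): C₂ = C_in[1 − (τ₁ e^(−t/τ₁) − τ₂ e^(−t/τ₂))/(τ₁ − τ₂)].
At t = 45.50: e^(−t/τ₁) = 0.192168, e^(−t/τ₂) = 0.249891.
C₂ = 0.8439·[1 − (27.5860·0.192168 − 32.8110·0.249891)/(-5.22499)] = 0.8439·0.445351 = 0.375831 g/L.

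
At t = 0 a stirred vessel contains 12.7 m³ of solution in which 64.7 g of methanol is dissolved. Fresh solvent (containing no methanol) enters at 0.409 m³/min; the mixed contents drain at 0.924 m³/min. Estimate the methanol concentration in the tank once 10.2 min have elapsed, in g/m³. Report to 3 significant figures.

Let m(t) be the amount of methanol. Volume: V(t) = V₀ + (Q_in − Q_out) t = 12.7 − 0.51500 t; V(10.2) = 7.4470 m³.
No methanol enters, so dm/dt = −Q_out · (m/V).
dm/m = −Q_out dt/(V₀ − 0.51500 t); integrating gives ln(m/m₀) = −(Q_out/(Q_in−Q_out)) ln(V/V₀).
m = m₀ (V₀/V)^(Q_out/(Q_in−Q_out)) = 64.7 × (12.7/7.4470)^(-1.7942) = 24.830 g.
C = m/V = 24.830/7.4470 = 3.3342 g/m³.

3.33 g/m³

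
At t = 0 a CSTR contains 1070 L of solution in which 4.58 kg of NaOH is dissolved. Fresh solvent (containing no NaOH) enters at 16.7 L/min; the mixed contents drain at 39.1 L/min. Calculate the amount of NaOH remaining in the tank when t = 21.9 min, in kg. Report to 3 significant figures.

1.57 kg

Total volume: dV/dt = Q_in − Q_out = -22.400 L/min, so V(t) = 1070 − 22.400 t and V(21.9) = 579.44 L.
Solute balance: dm/dt = 0 − Q_out C = −Q_out m/V(t).
dm/m = −Q_out dt/(V₀ − 22.400 t); integrating gives ln(m/m₀) = −(Q_out/(Q_in−Q_out)) ln(V/V₀).
m = m₀ (V₀/V)^(Q_out/(Q_in−Q_out)) = 4.58 × (1070/579.44)^(-1.7455) = 1.5700 kg.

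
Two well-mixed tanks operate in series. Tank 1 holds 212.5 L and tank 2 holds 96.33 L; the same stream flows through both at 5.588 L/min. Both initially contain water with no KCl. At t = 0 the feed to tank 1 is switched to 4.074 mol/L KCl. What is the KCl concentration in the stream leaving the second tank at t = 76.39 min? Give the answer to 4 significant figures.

3.114 mol/L

Species balance on tank i: dCᵢ/dt = (Cᵢ₋₁ − Cᵢ)/τᵢ with τᵢ = Vᵢ/Q.
τ₁ = 212.5/5.588 = 38.0279 min; τ₂ = 96.33/5.588 = 17.2387 min.
Tank 1: C₁ = C_in(1 − e^(−t/τ₁)). Tank 2 (τ₁ ≠ τ₂): C₂ = C_in[1 − (τ₁ e^(−t/τ₁) − τ₂ e^(−t/τ₂))/(τ₁ − τ₂)].
At t = 76.39: e^(−t/τ₁) = 0.134151, e^(−t/τ₂) = 0.0118990.
C₂ = 4.074·[1 − (38.0279·0.134151 − 17.2387·0.0118990)/(20.7892)] = 4.074·0.764475 = 3.11447 mol/L.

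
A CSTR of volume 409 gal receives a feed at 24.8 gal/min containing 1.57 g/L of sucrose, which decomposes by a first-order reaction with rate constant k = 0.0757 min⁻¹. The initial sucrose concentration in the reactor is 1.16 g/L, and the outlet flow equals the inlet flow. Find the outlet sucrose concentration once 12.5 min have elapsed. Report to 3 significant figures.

0.782 g/L

V dC/dt = Q(C_in − C) − k V C.
This is linear with rate a = Q/V + k = 0.13634 min⁻¹.
C_ss = Q C_in/(Q + kV) = 0.69826 g/L; C(t) = C_ss + (C₀ − C_ss) e^(−a t).
C(12.5) = 0.69826 + (0.46174)·e^(−0.13634·12.5) = 0.69826 + (0.46174)·0.18192 = 0.78226 g/L.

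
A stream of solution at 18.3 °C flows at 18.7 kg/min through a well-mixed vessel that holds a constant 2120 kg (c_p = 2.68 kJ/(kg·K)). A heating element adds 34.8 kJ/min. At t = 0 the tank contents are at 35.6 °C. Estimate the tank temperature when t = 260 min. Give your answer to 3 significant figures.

M c_p dT/dt = ṁ c_p (T_in − T) + Q̇.
τ = M/ṁ = 113.37 min; T_ss = T_in + Q̇/(ṁ c_p) = 18.3 + 34.8/(18.7·2.68) = 18.994 °C.
Solution: T(t) = T_ss + (T₀ − T_ss) e^(−t/τ).
T(260) = 18.994 + (16.606)·e^(−260/113.37) = 18.994 + (16.606)·0.10092 = 20.670 °C.

20.7 °C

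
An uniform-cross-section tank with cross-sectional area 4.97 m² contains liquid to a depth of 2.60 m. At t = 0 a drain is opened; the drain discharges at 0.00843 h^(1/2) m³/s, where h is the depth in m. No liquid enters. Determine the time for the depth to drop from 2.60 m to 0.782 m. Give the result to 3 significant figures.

859 s

With no inflow, A dh/dt = −0.00843 √h.
∫ h^(−1/2) dh = −(0.00843/A) ∫ dt, giving 2√h = 2√h₀ − (0.00843/A) t.
t = 2A(√h₀ − √h)/0.00843 = 2·4.97·(√2.60 − √0.782)/0.00843
  = 9.9400 × (1.6125 − 0.88431) / 0.00843 = 858.57 s.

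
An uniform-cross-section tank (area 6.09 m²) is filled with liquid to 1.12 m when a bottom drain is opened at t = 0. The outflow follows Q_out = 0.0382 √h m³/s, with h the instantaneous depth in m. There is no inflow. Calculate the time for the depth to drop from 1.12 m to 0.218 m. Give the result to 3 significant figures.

189 s

Unsteady balance on liquid volume: A dh/dt = −0.0382 √h.
∫ h^(−1/2) dh = −(0.0382/A) ∫ dt, giving 2√h = 2√h₀ − (0.0382/A) t.
t = 2A(√h₀ − √h)/0.0382 = 2·6.09·(√1.12 − √0.218)/0.0382
  = 12.180 × (1.0583 − 0.46690) / 0.0382 = 188.57 s.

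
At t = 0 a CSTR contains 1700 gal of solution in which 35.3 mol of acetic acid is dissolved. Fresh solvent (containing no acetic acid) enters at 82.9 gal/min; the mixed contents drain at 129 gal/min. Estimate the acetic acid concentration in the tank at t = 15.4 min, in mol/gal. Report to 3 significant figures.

Let m(t) be the amount of acetic acid. Volume: V(t) = V₀ + (Q_in − Q_out) t = 1700 − 46.100 t; V(15.4) = 990.06 gal.
Species balance (pure solvent in): dm/dt = −Q_out · m/V(t).
Separate: dm/m = −Q_out dt/V(t) ⇒ ln(m/m₀) = −(Q_out/(Q_in−Q_out)) ln(V/V₀).
m = m₀ (V₀/V)^(Q_out/(Q_in−Q_out)) = 35.3 × (1700/990.06)^(-2.7983) = 7.7764 mol.
C = m/V = 7.7764/990.06 = 0.0078545 mol/gal.

0.00785 mol/gal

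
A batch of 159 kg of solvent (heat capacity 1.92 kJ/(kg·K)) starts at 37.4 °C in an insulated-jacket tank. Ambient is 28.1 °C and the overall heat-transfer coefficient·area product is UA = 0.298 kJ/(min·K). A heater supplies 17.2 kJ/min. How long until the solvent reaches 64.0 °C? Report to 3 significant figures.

817 min

Lumped-capacitance energy balance: M c_p dT/dt = UA(T_amb − T) + Q̇.
τ = M c_p/UA = 1024.4 min; T_ss = T_amb + Q̇/UA = 28.1 + 17.2/0.298 = 85.818 °C.
T(t) = T_ss + (T₀ − T_ss)e^(−t/τ); set T = 64.0:
t = −τ ln[(T − T_ss)/(T₀ − T_ss)] = −1024.4 · ln(0.45062) = 816.61 min.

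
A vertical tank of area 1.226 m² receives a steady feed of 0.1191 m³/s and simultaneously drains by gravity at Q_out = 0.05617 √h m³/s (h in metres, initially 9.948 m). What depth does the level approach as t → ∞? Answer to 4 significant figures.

4.496 m

Level balance: A dh/dt = 0.1191 − 0.05617 √h. Setting dh/dt = 0:
Q_in = 0.05617 √h_ss ⇒ √h_ss = 0.1191/0.05617 = 2.12035.
h_ss = 2.12035² = 4.49588 m. (Since h₀ = 9.948 m > h_ss, the level will fall toward this value.)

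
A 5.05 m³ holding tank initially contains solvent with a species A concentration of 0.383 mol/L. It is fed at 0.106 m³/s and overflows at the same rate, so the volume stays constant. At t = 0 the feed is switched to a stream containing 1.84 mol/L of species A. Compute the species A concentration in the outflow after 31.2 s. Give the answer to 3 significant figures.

Accumulation = in − out for the solute gives V dC/dt = Q(C_in − C).
Time constant τ = V/Q = 5.05/0.106 = 47.642 s.
Solution: C(t) = C_in + (C₀ − C_in) e^(−t/τ).
C(31.2) = 1.84 + (0.383 − 1.84)·e^(−31.2/47.642) = 1.84 + (-1.4570)·0.51950 = 1.0831 mol/L.

1.08 mol/L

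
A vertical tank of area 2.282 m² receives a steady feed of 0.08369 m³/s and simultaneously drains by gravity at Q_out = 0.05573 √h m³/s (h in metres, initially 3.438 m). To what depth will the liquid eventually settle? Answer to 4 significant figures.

Mass balance (ρ constant): A dh/dt = Q_in − 0.05573 √h. At steady state dh/dt = 0:
Q_in = 0.05573 √h_ss ⇒ √h_ss = 0.08369/0.05573 = 1.50170.
h_ss = 1.50170² = 2.25512 m. (Since h₀ = 3.438 m > h_ss, the level will fall toward this value.)

2.255 m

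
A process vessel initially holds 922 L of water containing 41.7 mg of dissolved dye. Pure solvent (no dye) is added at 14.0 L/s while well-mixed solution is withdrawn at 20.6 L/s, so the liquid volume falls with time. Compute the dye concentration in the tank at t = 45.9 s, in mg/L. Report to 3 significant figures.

0.0194 mg/L

Total volume: dV/dt = Q_in − Q_out = -6.6000 L/s, so V(t) = 922 − 6.6000 t and V(45.9) = 619.06 L.
No dye enters, so dm/dt = −Q_out · (m/V).
dm/m = −Q_out dt/(V₀ − 6.6000 t); integrating gives ln(m/m₀) = −(Q_out/(Q_in−Q_out)) ln(V/V₀).
m = m₀ (V₀/V)^(Q_out/(Q_in−Q_out)) = 41.7 × (922/619.06)^(-3.1212) = 12.027 mg.
C = m/V = 12.027/619.06 = 0.019429 mg/L.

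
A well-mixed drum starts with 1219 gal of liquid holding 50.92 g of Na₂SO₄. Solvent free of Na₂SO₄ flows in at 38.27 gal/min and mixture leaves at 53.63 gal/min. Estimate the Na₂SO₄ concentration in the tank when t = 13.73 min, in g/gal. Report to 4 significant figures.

Total volume: dV/dt = Q_in − Q_out = -15.3600 gal/min, so V(t) = 1219 − 15.3600 t and V(13.73) = 1008.11 gal.
Solute balance: dm/dt = 0 − Q_out C = −Q_out m/V(t).
dm/m = −Q_out dt/(V₀ − 15.3600 t); integrating gives ln(m/m₀) = −(Q_out/(Q_in−Q_out)) ln(V/V₀).
m = m₀ (V₀/V)^(Q_out/(Q_in−Q_out)) = 50.92 × (1219/1008.11)^(-3.49154) = 26.2330 g.
C = m/V = 26.2330/1008.11 = 0.0260220 g/gal.

0.02602 g/gal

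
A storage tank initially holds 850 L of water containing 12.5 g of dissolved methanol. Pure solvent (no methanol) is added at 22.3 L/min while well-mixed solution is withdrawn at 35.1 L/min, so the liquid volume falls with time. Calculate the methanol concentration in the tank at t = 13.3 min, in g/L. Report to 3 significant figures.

0.00996 g/L

Let m(t) be the amount of methanol. Volume: V(t) = V₀ + (Q_in − Q_out) t = 850 − 12.800 t; V(13.3) = 679.76 L.
Species balance (pure solvent in): dm/dt = −Q_out · m/V(t).
dm/m = −Q_out dt/(V₀ − 12.800 t); integrating gives ln(m/m₀) = −(Q_out/(Q_in−Q_out)) ln(V/V₀).
m = m₀ (V₀/V)^(Q_out/(Q_in−Q_out)) = 12.5 × (850/679.76)^(-2.7422) = 6.7724 g.
C = m/V = 6.7724/679.76 = 0.0099630 g/L.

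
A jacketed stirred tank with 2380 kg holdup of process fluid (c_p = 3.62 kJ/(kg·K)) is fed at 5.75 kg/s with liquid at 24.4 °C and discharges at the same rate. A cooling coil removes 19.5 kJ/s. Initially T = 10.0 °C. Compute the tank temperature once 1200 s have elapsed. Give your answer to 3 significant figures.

M c_p dT/dt = ṁ c_p (T_in − T) − Q̇.
Rearrange: dT/dt = (T_ss − T)/τ with τ = M/ṁ = 413.91 s and T_ss = T_in − Q̇/(ṁ c_p) = 23.463 °C.
T approaches T_ss exponentially: T(t) = T_ss + (T₀ − T_ss) e^(−t/τ).
T(1200) = 23.463 + (-13.463)·e^(−1200/413.91) = 23.463 + (-13.463)·0.055069 = 22.722 °C.

22.7 °C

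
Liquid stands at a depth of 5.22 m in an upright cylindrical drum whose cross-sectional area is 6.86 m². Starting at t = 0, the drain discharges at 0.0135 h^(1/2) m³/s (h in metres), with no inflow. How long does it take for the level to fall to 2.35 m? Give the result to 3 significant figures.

764 s

A dh/dt = −Q_out = −0.0135 √h.
Separate and integrate: 2(√h − √h₀) = −(0.0135/A) t.
t = 2A(√h₀ − √h)/0.0135 = 2·6.86·(√5.22 − √2.35)/0.0135
  = 13.720 × (2.2847 − 1.5330) / 0.0135 = 764.01 s.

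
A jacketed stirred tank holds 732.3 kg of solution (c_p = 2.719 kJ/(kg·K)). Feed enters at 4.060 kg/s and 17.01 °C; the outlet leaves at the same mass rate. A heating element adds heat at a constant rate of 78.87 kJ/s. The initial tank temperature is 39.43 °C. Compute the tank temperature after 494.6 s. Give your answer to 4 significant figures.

25.14 °C

M c_p dT/dt = ṁ c_p (T_in − T) + Q̇.
Rearrange: dT/dt = (T_ss − T)/τ with τ = M/ṁ = 180.369 s and T_ss = T_in + Q̇/(ṁ c_p) = 24.1546 °C.
Integrating: T(t) = T_ss + (T₀ − T_ss) e^(−t/τ).
T(494.6) = 24.1546 + (15.2754)·e^(−494.6/180.369) = 24.1546 + (15.2754)·0.0644317 = 25.1388 °C.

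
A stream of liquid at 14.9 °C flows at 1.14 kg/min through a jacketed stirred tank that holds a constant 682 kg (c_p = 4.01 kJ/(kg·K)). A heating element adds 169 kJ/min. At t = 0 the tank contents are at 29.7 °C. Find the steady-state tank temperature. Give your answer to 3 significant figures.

51.9 °C

Heat balance on the well-mixed liquid: M c_p dT/dt = ṁ c_p (T_in − T) + 169.
At steady state dT/dt = 0 ⇒ T_ss = T_in + Q̇/(ṁ c_p) = 14.9 + 169/(1.14·4.01) = 51.869 °C.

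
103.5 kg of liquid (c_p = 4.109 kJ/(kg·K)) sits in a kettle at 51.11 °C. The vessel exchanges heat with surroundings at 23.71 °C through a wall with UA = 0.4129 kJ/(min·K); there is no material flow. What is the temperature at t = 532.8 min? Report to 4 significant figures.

First-law balance (no shaft work): M c_p dT/dt = −UA(T − T_amb).
dT/dt = (T_ss − T)/τ with T_ss = T_amb = 23.7100 °C, τ = M c_p/UA = 103.5·4.109/0.4129 = 1029.99 min.
Solution: T(t) = T_ss + (T₀ − T_ss) e^(−t/τ).
T(532.8) = 23.7100 + (27.4000)·0.596135 = 40.0441 °C.

40.04 °C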